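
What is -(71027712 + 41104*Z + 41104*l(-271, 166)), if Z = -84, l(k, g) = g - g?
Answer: -67574976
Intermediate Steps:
l(k, g) = 0
-(71027712 + 41104*Z + 41104*l(-271, 166)) = -(-3452736 + 1972992*36) = -41104/(1/((1728 - 84) + 0)) = -41104/(1/(1644 + 0)) = -41104/(1/1644) = -41104/1/1644 = -41104*1644 = -67574976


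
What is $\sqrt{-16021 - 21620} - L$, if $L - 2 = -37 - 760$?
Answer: $795 + i \sqrt{37641} \approx 795.0 + 194.01 i$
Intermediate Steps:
$L = -795$ ($L = 2 - 797 = -795$)
$\sqrt{-16021 - 21620} - L = \sqrt{-16021 - 21620} - -795 = \sqrt{-37641} + 795 = i \sqrt{37641} + 795 = 795 + i \sqrt{37641}$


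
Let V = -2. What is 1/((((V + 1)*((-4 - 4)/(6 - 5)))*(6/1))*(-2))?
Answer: -1/96 ≈ -0.010417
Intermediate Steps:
1/((((V + 1)*((-4 - 4)/(6 - 5)))*(6/1))*(-2)) = 1/((((-2 + 1)*((-4 - 4)/(6 - 5)))*(6/1))*(-2)) = 1/(((-(-8)/1)*(6*1))*(-2)) = 1/((-(-8)*6)*(-2)) = 1/((-1*(-8)*6)*(-2)) = 1/((8*6)*(-2)) = 1/(48*(-2)) = 1/(-96) = -1/96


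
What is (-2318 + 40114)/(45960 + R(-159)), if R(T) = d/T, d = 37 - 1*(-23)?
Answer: 500797/608965 ≈ 0.82237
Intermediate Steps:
d = 60 (d = 37 + 23 = 60)
R(T) = 60/T
(-2318 + 40114)/(45960 + R(-159)) = (-2318 + 40114)/(45960 + 60/(-159)) = 37796/(45960 + 60*(-1/159)) = 37796/(45960 - 20/53) = 37796/(2435860/53) = 37796*(53/2435860) = 500797/608965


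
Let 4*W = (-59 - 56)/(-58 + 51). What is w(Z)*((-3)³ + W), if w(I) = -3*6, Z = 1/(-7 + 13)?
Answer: 5769/14 ≈ 412.07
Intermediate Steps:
Z = ⅙ (Z = 1/6 = ⅙ ≈ 0.16667)
W = 115/28 (W = ((-59 - 56)/(-58 + 51))/4 = (-115/(-7))/4 = (-115*(-⅐))/4 = (¼)*(115/7) = 115/28 ≈ 4.1071)
w(I) = -18
w(Z)*((-3)³ + W) = -18*((-3)³ + 115/28) = -18*(-27 + 115/28) = -18*(-641/28) = 5769/14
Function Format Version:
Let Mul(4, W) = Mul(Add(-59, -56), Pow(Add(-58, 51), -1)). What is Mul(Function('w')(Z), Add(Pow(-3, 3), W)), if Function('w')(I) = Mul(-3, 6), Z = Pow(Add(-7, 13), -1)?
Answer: Rational(5769, 14) ≈ 412.07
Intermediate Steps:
Z = Rational(1, 6) (Z = Pow(6, -1) = Rational(1, 6) ≈ 0.16667)
W = Rational(115, 28) (W = Mul(Rational(1, 4), Mul(Add(-59, -56), Pow(Add(-58, 51), -1))) = Mul(Rational(1, 4), Mul(-115, Pow(-7, -1))) = Mul(Rational(1, 4), Mul(-115, Rational(-1, 7))) = Mul(Rational(1, 4), Rational(115, 7)) = Rational(115, 28) ≈ 4.1071)
Function('w')(I) = -18
Mul(Function('w')(Z), Add(Pow(-3, 3), W)) = Mul(-18, Add(Pow(-3, 3), Rational(115, 28))) = Mul(-18, Add(-27, Rational(115, 28))) = Mul(-18, Rational(-641, 28)) = Rational(5769, 14)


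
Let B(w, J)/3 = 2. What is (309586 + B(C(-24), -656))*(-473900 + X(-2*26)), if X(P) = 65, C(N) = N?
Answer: -146695525320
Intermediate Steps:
B(w, J) = 6 (B(w, J) = 3*2 = 6)
(309586 + B(C(-24), -656))*(-473900 + X(-2*26)) = (309586 + 6)*(-473900 + 65) = 309592*(-473835) = -146695525320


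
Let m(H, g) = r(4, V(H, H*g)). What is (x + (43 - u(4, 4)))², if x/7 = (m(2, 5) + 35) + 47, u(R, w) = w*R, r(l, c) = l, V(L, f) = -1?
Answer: 395641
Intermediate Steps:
m(H, g) = 4
u(R, w) = R*w
x = 602 (x = 7*((4 + 35) + 47) = 7*(39 + 47) = 7*86 = 602)
(x + (43 - u(4, 4)))² = (602 + (43 - 4*4))² = (602 + (43 - 1*16))² = (602 + (43 - 16))² = (602 + 27)² = 629² = 395641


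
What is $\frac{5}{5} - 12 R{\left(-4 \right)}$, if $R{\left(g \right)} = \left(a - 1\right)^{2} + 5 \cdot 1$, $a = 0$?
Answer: $-71$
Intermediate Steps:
$R{\left(g \right)} = 6$ ($R{\left(g \right)} = \left(0 - 1\right)^{2} + 5 \cdot 1 = \left(-1\right)^{2} + 5 = 1 + 5 = 6$)
$\frac{5}{5} - 12 R{\left(-4 \right)} = \frac{5}{5} - 72 = 5 \cdot \frac{1}{5} - 72 = 1 - 72 = -71$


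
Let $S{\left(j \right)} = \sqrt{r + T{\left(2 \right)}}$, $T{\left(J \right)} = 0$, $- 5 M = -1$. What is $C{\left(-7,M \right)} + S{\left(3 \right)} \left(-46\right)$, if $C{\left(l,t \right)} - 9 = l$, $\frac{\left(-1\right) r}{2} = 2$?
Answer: $2 - 92 i \approx 2.0 - 92.0 i$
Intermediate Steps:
$M = \frac{1}{5}$ ($M = \left(- \frac{1}{5}\right) \left(-1\right) = \frac{1}{5} \approx 0.2$)
$r = -4$ ($r = \left(-2\right) 2 = -4$)
$C{\left(l,t \right)} = 9 + l$
$S{\left(j \right)} = 2 i$ ($S{\left(j \right)} = \sqrt{-4 + 0} = \sqrt{-4} = 2 i$)
$C{\left(-7,M \right)} + S{\left(3 \right)} \left(-46\right) = \left(9 - 7\right) + 2 i \left(-46\right) = 2 - 92 i$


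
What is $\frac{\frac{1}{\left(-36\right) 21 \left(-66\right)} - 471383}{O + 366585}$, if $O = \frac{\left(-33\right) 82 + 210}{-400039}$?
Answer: $- \frac{9408967751720513}{7317163542421656} \approx -1.2859$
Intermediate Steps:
$O = \frac{2496}{400039}$ ($O = \left(-2706 + 210\right) \left(- \frac{1}{400039}\right) = \left(-2496\right) \left(- \frac{1}{400039}\right) = \frac{2496}{400039} \approx 0.0062394$)
$\frac{\frac{1}{\left(-36\right) 21 \left(-66\right)} - 471383}{O + 366585} = \frac{\frac{1}{\left(-36\right) 21 \left(-66\right)} - 471383}{\frac{2496}{400039} + 366585} = \frac{\frac{1}{\left(-756\right) \left(-66\right)} - 471383}{\frac{146648299311}{400039}} = \left(\frac{1}{49896} - 471383\right) \frac{400039}{146648299311} = \left(- \frac{23520126167}{49896}\right) \frac{400039}{146648299311} = - \frac{9408967751720513}{7317163542421656}$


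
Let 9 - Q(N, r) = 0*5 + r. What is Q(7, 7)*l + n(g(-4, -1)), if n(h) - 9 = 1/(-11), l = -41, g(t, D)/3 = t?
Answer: -804/11 ≈ -73.091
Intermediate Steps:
g(t, D) = 3*t
Q(N, r) = 9 - r (Q(N, r) = 9 - (0*5 + r) = 9 - (0 + r) = 9 - r)
n(h) = 98/11 (n(h) = 9 + 1/(-11) = 9 - 1/11 = 98/11)
Q(7, 7)*l + n(g(-4, -1)) = (9 - 1*7)*(-41) + 98/11 = (9 - 7)*(-41) + 98/11 = 2*(-41) + 98/11 = -82 + 98/11 = -804/11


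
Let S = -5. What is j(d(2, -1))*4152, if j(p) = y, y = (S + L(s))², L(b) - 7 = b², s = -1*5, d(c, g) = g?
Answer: 3026808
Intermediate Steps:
s = -5
L(b) = 7 + b²
y = 729 (y = (-5 + (7 + (-5)²))² = (-5 + (7 + 25))² = (-5 + 32)² = 27² = 729)
j(p) = 729
j(d(2, -1))*4152 = 729*4152 = 3026808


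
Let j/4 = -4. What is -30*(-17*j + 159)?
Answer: -12930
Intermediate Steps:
j = -16 (j = 4*(-4) = -16)
-30*(-17*j + 159) = -30*(-17*(-16) + 159) = -30*(272 + 159) = -30*431 = -12930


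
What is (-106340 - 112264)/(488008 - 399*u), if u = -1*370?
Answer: -109302/317819 ≈ -0.34391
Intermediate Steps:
u = -370
(-106340 - 112264)/(488008 - 399*u) = (-106340 - 112264)/(488008 - 399*(-370)) = -218604/(488008 + 147630) = -218604/635638 = -218604*1/635638 = -109302/317819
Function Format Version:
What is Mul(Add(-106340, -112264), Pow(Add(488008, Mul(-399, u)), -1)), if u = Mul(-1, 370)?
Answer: Rational(-109302, 317819) ≈ -0.34391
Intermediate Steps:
u = -370
Mul(Add(-106340, -112264), Pow(Add(488008, Mul(-399, u)), -1)) = Mul(Add(-106340, -112264), Pow(Add(488008, Mul(-399, -370)), -1)) = Mul(-218604, Pow(Add(488008, 147630), -1)) = Mul(-218604, Pow(635638, -1)) = Mul(-218604, Rational(1, 635638)) = Rational(-109302, 317819)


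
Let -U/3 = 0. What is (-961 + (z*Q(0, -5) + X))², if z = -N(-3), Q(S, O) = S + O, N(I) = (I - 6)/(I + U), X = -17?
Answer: 927369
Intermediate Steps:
U = 0 (U = -3*0 = 0)
N(I) = (-6 + I)/I (N(I) = (I - 6)/(I + 0) = (-6 + I)/I)
Q(S, O) = O + S
z = -3 (z = -(-6 - 3)/(-3) = -(-1)*(-9)/3 = -1*3 = -3)
(-961 + (z*Q(0, -5) + X))² = (-961 + (-3*(-5 + 0) - 17))² = (-961 + (-3*(-5) - 17))² = (-961 + (15 - 17))² = (-961 - 2)² = (-963)² = 927369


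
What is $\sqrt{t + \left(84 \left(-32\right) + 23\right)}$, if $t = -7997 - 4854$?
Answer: $6 i \sqrt{431} \approx 124.56 i$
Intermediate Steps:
$t = -12851$ ($t = -7997 - 4854 = -12851$)
$\sqrt{t + \left(84 \left(-32\right) + 23\right)} = \sqrt{-12851 + \left(84 \left(-32\right) + 23\right)} = \sqrt{-12851 + \left(-2688 + 23\right)} = \sqrt{-12851 - 2665} = \sqrt{-15516} = 6 i \sqrt{431}$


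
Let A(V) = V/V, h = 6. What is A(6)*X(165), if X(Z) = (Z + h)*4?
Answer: 684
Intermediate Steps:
X(Z) = 24 + 4*Z (X(Z) = (Z + 6)*4 = (6 + Z)*4 = 24 + 4*Z)
A(V) = 1
A(6)*X(165) = 1*(24 + 4*165) = 1*(24 + 660) = 1*684 = 684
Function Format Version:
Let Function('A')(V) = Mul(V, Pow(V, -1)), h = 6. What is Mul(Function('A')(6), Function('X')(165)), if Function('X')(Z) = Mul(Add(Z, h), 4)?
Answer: 684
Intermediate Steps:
Function('X')(Z) = Add(24, Mul(4, Z)) (Function('X')(Z) = Mul(Add(Z, 6), 4) = Mul(Add(6, Z), 4) = Add(24, Mul(4, Z)))
Function('A')(V) = 1
Mul(Function('A')(6), Function('X')(165)) = Mul(1, Add(24, Mul(4, 165))) = Mul(1, Add(24, 660)) = Mul(1, 684) = 684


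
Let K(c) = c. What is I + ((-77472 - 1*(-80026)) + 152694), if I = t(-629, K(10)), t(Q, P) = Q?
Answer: 154619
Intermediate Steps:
I = -629
I + ((-77472 - 1*(-80026)) + 152694) = -629 + ((-77472 - 1*(-80026)) + 152694) = -629 + ((-77472 + 80026) + 152694) = -629 + (2554 + 152694) = -629 + 155248 = 154619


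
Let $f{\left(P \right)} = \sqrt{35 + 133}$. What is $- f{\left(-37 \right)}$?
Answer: $- 2 \sqrt{42} \approx -12.961$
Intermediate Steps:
$f{\left(P \right)} = 2 \sqrt{42}$ ($f{\left(P \right)} = \sqrt{168} = 2 \sqrt{42}$)
$- f{\left(-37 \right)} = - 2 \sqrt{42}$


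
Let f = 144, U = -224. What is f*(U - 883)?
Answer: -159408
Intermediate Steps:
f*(U - 883) = 144*(-224 - 883) = 144*(-1107) = -159408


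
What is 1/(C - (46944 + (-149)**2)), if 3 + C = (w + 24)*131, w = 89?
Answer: -1/54345 ≈ -1.8401e-5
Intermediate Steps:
C = 14800 (C = -3 + (89 + 24)*131 = -3 + 113*131 = -3 + 14803 = 14800)
1/(C - (46944 + (-149)**2)) = 1/(14800 - (46944 + (-149)**2)) = 1/(14800 - (46944 + 22201)) = 1/(14800 - 1*69145) = 1/(14800 - 69145) = 1/(-54345) = -1/54345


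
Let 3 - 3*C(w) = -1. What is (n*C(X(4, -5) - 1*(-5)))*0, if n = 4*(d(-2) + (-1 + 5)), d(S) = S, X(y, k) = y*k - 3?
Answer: 0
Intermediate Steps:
X(y, k) = -3 + k*y (X(y, k) = k*y - 3 = -3 + k*y)
C(w) = 4/3 (C(w) = 1 - ⅓*(-1) = 1 + ⅓ = 4/3)
n = 8 (n = 4*(-2 + (-1 + 5)) = 4*(-2 + 4) = 4*2 = 8)
(n*C(X(4, -5) - 1*(-5)))*0 = (8*(4/3))*0 = (32/3)*0 = 0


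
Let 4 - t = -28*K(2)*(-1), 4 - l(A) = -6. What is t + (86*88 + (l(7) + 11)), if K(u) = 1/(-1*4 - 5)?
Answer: 68365/9 ≈ 7596.1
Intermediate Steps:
l(A) = 10 (l(A) = 4 - 1*(-6) = 4 + 6 = 10)
K(u) = -⅑ (K(u) = 1/(-4 - 5) = 1/(-9) = -⅑)
t = 64/9 (t = 4 - (-28*(-⅑))*(-1) = 4 - 28*(-1)/9 = 4 - 1*(-28/9) = 4 + 28/9 = 64/9 ≈ 7.1111)
t + (86*88 + (l(7) + 11)) = 64/9 + (86*88 + (10 + 11)) = 64/9 + (7568 + 21) = 64/9 + 7589 = 68365/9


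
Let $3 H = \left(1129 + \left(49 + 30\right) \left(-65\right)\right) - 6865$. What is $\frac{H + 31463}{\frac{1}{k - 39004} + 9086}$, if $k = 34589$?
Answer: $\frac{368731970}{120344067} \approx 3.064$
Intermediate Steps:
$H = - \frac{10871}{3}$ ($H = \frac{\left(1129 + \left(49 + 30\right) \left(-65\right)\right) - 6865}{3} = \frac{\left(1129 + 79 \left(-65\right)\right) - 6865}{3} = \frac{\left(1129 - 5135\right) - 6865}{3} = \frac{-4006 - 6865}{3} = \frac{1}{3} \left(-10871\right) = - \frac{10871}{3} \approx -3623.7$)
$\frac{H + 31463}{\frac{1}{k - 39004} + 9086} = \frac{- \frac{10871}{3} + 31463}{\frac{1}{34589 - 39004} + 9086} = \frac{83518}{3 \left(\frac{1}{-4415} + 9086\right)} = \frac{83518}{3 \left(- \frac{1}{4415} + 9086\right)} = \frac{83518}{3 \cdot \frac{40114689}{4415}} = \frac{83518}{3} \cdot \frac{4415}{40114689} = \frac{368731970}{120344067}$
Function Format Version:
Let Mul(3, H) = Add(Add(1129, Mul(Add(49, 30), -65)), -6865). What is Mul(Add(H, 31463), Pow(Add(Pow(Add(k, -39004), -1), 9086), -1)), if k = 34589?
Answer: Rational(368731970, 120344067) ≈ 3.0640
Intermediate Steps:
H = Rational(-10871, 3) (H = Mul(Rational(1, 3), Add(Add(1129, Mul(Add(49, 30), -65)), -6865)) = Mul(Rational(1, 3), Add(Add(1129, Mul(79, -65)), -6865)) = Mul(Rational(1, 3), Add(Add(1129, -5135), -6865)) = Mul(Rational(1, 3), Add(-4006, -6865)) = Mul(Rational(1, 3), -10871) = Rational(-10871, 3) ≈ -3623.7)
Mul(Add(H, 31463), Pow(Add(Pow(Add(k, -39004), -1), 9086), -1)) = Mul(Add(Rational(-10871, 3), 31463), Pow(Add(Pow(Add(34589, -39004), -1), 9086), -1)) = Mul(Rational(83518, 3), Pow(Add(Pow(-4415, -1), 9086), -1)) = Mul(Rational(83518, 3), Pow(Add(Rational(-1, 4415), 9086), -1)) = Mul(Rational(83518, 3), Pow(Rational(40114689, 4415), -1)) = Mul(Rational(83518, 3), Rational(4415, 40114689)) = Rational(368731970, 120344067)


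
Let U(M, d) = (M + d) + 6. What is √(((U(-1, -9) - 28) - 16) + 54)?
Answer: √6 ≈ 2.4495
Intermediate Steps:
U(M, d) = 6 + M + d
√(((U(-1, -9) - 28) - 16) + 54) = √((((6 - 1 - 9) - 28) - 16) + 54) = √(((-4 - 28) - 16) + 54) = √((-32 - 16) + 54) = √(-48 + 54) = √6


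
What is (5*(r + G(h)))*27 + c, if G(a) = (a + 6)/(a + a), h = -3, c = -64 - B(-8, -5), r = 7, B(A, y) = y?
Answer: 1637/2 ≈ 818.50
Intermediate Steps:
c = -59 (c = -64 - 1*(-5) = -64 + 5 = -59)
G(a) = (6 + a)/(2*a) (G(a) = (6 + a)/((2*a)) = (6 + a)*(1/(2*a)) = (6 + a)/(2*a))
(5*(r + G(h)))*27 + c = (5*(7 + (½)*(6 - 3)/(-3)))*27 - 59 = (5*(7 + (½)*(-⅓)*3))*27 - 59 = (5*(7 - ½))*27 - 59 = (5*(13/2))*27 - 59 = (65/2)*27 - 59 = 1755/2 - 59 = 1637/2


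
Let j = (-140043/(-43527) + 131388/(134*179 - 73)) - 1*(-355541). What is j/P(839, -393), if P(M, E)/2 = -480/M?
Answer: -17249741289852023/55512594720 ≈ -3.1074e+5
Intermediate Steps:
P(M, E) = -960/M (P(M, E) = 2*(-480/M) = -960/M)
j = 41119764695714/115651239 (j = (-140043*(-1/43527) + 131388/(23986 - 73)) + 355541 = (46681/14509 + 131388/23913) + 355541 = (46681/14509 + 131388*(1/23913)) + 355541 = (46681/14509 + 43796/7971) + 355541 = 1007530415/115651239 + 355541 = 41119764695714/115651239 ≈ 3.5555e+5)
j/P(839, -393) = 41119764695714/(115651239*((-960/839))) = 41119764695714/(115651239*((-960*1/839))) = 41119764695714/(115651239*(-960/839)) = (41119764695714/115651239)*(-839/960) = -17249741289852023/55512594720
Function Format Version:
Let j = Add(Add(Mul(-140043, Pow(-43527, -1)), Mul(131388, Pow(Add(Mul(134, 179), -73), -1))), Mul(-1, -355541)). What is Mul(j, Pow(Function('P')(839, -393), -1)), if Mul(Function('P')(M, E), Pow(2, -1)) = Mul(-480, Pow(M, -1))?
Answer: Rational(-17249741289852023, 55512594720) ≈ -3.1074e+5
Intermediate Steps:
Function('P')(M, E) = Mul(-960, Pow(M, -1)) (Function('P')(M, E) = Mul(2, Mul(-480, Pow(M, -1))) = Mul(-960, Pow(M, -1)))
j = Rational(41119764695714, 115651239) (j = Add(Add(Mul(-140043, Rational(-1, 43527)), Mul(131388, Pow(Add(23986, -73), -1))), 355541) = Add(Add(Rational(46681, 14509), Mul(131388, Pow(23913, -1))), 355541) = Add(Add(Rational(46681, 14509), Mul(131388, Rational(1, 23913))), 355541) = Add(Add(Rational(46681, 14509), Rational(43796, 7971)), 355541) = Add(Rational(1007530415, 115651239), 355541) = Rational(41119764695714, 115651239) ≈ 3.5555e+5)
Mul(j, Pow(Function('P')(839, -393), -1)) = Mul(Rational(41119764695714, 115651239), Pow(Mul(-960, Pow(839, -1)), -1)) = Mul(Rational(41119764695714, 115651239), Pow(Mul(-960, Rational(1, 839)), -1)) = Mul(Rational(41119764695714, 115651239), Pow(Rational(-960, 839), -1)) = Mul(Rational(41119764695714, 115651239), Rational(-839, 960)) = Rational(-17249741289852023, 55512594720)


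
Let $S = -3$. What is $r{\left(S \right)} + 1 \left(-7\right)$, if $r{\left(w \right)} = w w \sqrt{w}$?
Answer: $-7 + 9 i \sqrt{3} \approx -7.0 + 15.588 i$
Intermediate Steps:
$r{\left(w \right)} = w^{\frac{5}{2}}$ ($r{\left(w \right)} = w^{2} \sqrt{w} = w^{\frac{5}{2}}$)
$r{\left(S \right)} + 1 \left(-7\right) = \left(-3\right)^{\frac{5}{2}} + 1 \left(-7\right) = 9 i \sqrt{3} - 7 = -7 + 9 i \sqrt{3}$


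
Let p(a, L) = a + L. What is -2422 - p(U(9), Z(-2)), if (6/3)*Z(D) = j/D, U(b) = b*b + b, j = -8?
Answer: -2514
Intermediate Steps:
U(b) = b + b² (U(b) = b² + b = b + b²)
Z(D) = -4/D (Z(D) = (-8/D)/2 = -4/D)
p(a, L) = L + a
-2422 - p(U(9), Z(-2)) = -2422 - (-4/(-2) + 9*(1 + 9)) = -2422 - (-4*(-½) + 9*10) = -2422 - (2 + 90) = -2422 - 1*92 = -2422 - 92 = -2514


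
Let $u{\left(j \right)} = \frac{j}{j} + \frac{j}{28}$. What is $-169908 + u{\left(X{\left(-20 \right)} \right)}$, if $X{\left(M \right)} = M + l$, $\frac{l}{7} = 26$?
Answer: $- \frac{2378617}{14} \approx -1.699 \cdot 10^{5}$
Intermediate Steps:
$l = 182$ ($l = 7 \cdot 26 = 182$)
$X{\left(M \right)} = 182 + M$ ($X{\left(M \right)} = M + 182 = 182 + M$)
$u{\left(j \right)} = 1 + \frac{j}{28}$ ($u{\left(j \right)} = 1 + j \frac{1}{28} = 1 + \frac{j}{28}$)
$-169908 + u{\left(X{\left(-20 \right)} \right)} = -169908 + \left(1 + \frac{182 - 20}{28}\right) = -169908 + \left(1 + \frac{1}{28} \cdot 162\right) = -169908 + \left(1 + \frac{81}{14}\right) = -169908 + \frac{95}{14} = - \frac{2378617}{14}$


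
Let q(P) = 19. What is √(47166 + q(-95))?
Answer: √47185 ≈ 217.22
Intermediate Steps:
√(47166 + q(-95)) = √(47166 + 19) = √47185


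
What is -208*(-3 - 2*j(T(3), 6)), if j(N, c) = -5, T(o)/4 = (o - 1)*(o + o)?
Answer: -1456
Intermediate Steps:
T(o) = 8*o*(-1 + o) (T(o) = 4*((o - 1)*(o + o)) = 4*((-1 + o)*(2*o)) = 4*(2*o*(-1 + o)) = 8*o*(-1 + o))
-208*(-3 - 2*j(T(3), 6)) = -208*(-3 - 2*(-5)) = -208*(-3 + 10) = -208*7 = -1456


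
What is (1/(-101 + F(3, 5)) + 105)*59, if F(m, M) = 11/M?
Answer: 3060035/494 ≈ 6194.4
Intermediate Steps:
(1/(-101 + F(3, 5)) + 105)*59 = (1/(-101 + 11/5) + 105)*59 = (1/(-494/5) + 105)*59 = (-5/494 + 105)*59 = (51865/494)*59 = 3060035/494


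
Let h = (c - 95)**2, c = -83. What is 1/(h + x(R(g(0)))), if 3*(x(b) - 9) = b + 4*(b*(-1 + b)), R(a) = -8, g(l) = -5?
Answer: 3/95359 ≈ 3.1460e-5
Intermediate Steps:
h = 31684 (h = (-83 - 95)**2 = (-178)**2 = 31684)
x(b) = 9 + b/3 + 4*b*(-1 + b)/3 (x(b) = 9 + (b + 4*(b*(-1 + b)))/3 = 9 + (b + 4*b*(-1 + b))/3 = 9 + (b/3 + 4*b*(-1 + b)/3) = 9 + b/3 + 4*b*(-1 + b)/3)
1/(h + x(R(g(0)))) = 1/(31684 + (9 - 1*(-8) + (4/3)*(-8)**2)) = 1/(31684 + (9 + 8 + (4/3)*64)) = 1/(31684 + (9 + 8 + 256/3)) = 1/(31684 + 307/3) = 1/(95359/3) = 3/95359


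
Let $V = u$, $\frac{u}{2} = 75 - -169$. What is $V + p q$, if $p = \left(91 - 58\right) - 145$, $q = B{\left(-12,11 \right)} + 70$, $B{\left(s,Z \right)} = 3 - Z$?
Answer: $-6456$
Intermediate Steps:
$u = 488$ ($u = 2 \left(75 - -169\right) = 2 \left(75 + 169\right) = 2 \cdot 244 = 488$)
$V = 488$
$q = 62$ ($q = \left(3 - 11\right) + 70 = -8 + 70 = 62$)
$p = -112$ ($p = 33 - 145 = -112$)
$V + p q = 488 - 6944 = -6456$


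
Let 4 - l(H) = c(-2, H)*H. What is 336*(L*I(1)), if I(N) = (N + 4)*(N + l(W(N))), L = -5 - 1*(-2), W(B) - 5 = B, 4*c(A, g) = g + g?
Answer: 65520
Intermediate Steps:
c(A, g) = g/2 (c(A, g) = (g + g)/4 = (2*g)/4 = g/2)
W(B) = 5 + B
L = -3 (L = -5 + 2 = -3)
l(H) = 4 - H**2/2 (l(H) = 4 - H/2*H = 4 - H**2/2)
I(N) = (4 + N)*(4 + N - (5 + N)**2/2) (I(N) = (N + 4)*(N + (4 - (5 + N)**2/2)) = (4 + N)*(4 + N - (5 + N)**2/2))
336*(L*I(1)) = 336*(-3*(-34 - 6*1**2 - 49/2*1 - 1/2*1**3)) = 336*(-3*(-34 - 6*1 - 49/2 - 1/2*1)) = 336*(-3*(-34 - 6 - 49/2 - 1/2)) = 336*(-3*(-65)) = 336*195 = 65520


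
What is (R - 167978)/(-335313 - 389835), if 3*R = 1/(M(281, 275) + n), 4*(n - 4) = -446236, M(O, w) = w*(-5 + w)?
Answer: 18799257871/81154938420 ≈ 0.23165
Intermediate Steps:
n = -111555 (n = 4 + (¼)*(-446236) = 4 - 111559 = -111555)
R = -1/111915 (R = 1/(3*(275*(-5 + 275) - 111555)) = 1/(3*(275*270 - 111555)) = 1/(3*(74250 - 111555)) = (⅓)/(-37305) = (⅓)*(-1/37305) = -1/111915 ≈ -8.9354e-6)
(R - 167978)/(-335313 - 389835) = (-1/111915 - 167978)/(-335313 - 389835) = -18799257871/111915/(-725148) = -18799257871/111915*(-1/725148) = 18799257871/81154938420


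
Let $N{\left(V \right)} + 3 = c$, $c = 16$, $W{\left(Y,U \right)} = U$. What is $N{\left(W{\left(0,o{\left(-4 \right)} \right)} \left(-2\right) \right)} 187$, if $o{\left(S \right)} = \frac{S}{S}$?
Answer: $2431$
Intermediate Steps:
$o{\left(S \right)} = 1$
$N{\left(V \right)} = 13$ ($N{\left(V \right)} = -3 + 16 = 13$)
$N{\left(W{\left(0,o{\left(-4 \right)} \right)} \left(-2\right) \right)} 187 = 13 \cdot 187 = 2431$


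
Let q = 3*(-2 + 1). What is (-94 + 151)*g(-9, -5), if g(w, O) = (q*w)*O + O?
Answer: -7980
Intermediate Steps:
q = -3 (q = 3*(-1) = -3)
g(w, O) = O - 3*O*w (g(w, O) = (-3*w)*O + O = -3*O*w + O = O - 3*O*w)
(-94 + 151)*g(-9, -5) = (-94 + 151)*(-5*(1 - 3*(-9))) = 57*(-5*(1 + 27)) = 57*(-5*28) = 57*(-140) = -7980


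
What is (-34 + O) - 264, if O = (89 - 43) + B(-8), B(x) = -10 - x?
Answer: -254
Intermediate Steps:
O = 44 (O = (89 - 43) + (-10 - 1*(-8)) = 46 + (-10 + 8) = 46 - 2 = 44)
(-34 + O) - 264 = (-34 + 44) - 264 = 10 - 264 = -254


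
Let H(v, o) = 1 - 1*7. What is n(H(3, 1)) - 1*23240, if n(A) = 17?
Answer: -23223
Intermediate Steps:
H(v, o) = -6 (H(v, o) = 1 - 7 = -6)
n(H(3, 1)) - 1*23240 = 17 - 1*23240 = 17 - 23240 = -23223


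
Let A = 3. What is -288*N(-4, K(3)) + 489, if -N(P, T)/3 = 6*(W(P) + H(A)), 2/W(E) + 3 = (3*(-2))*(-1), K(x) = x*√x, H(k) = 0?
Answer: 3945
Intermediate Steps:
K(x) = x^(3/2)
W(E) = ⅔ (W(E) = 2/(-3 + (3*(-2))*(-1)) = 2/(-3 - 6*(-1)) = 2/(-3 + 6) = 2/3 = 2*(⅓) = ⅔)
N(P, T) = -12 (N(P, T) = -18*(⅔ + 0) = -18*2/3 = -3*4 = -12)
-288*N(-4, K(3)) + 489 = -288*(-12) + 489 = 3456 + 489 = 3945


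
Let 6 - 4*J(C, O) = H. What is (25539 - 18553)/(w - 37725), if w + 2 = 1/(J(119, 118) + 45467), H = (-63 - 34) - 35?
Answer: -635746958/3433270179 ≈ -0.18517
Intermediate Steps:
H = -132 (H = -97 - 35 = -132)
J(C, O) = 69/2 (J(C, O) = 3/2 - ¼*(-132) = 3/2 + 33 = 69/2)
w = -182004/91003 (w = -2 + 1/(69/2 + 45467) = -2 + 1/(91003/2) = -2 + 2/91003 = -182004/91003 ≈ -2.0000)
(25539 - 18553)/(w - 37725) = (25539 - 18553)/(-182004/91003 - 37725) = 6986/(-3433270179/91003) = 6986*(-91003/3433270179) = -635746958/3433270179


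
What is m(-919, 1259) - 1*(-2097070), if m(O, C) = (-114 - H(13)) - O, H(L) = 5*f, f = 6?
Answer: 2097845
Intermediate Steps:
H(L) = 30 (H(L) = 5*6 = 30)
m(O, C) = -144 - O (m(O, C) = (-114 - 1*30) - O = (-114 - 30) - O = -144 - O)
m(-919, 1259) - 1*(-2097070) = (-144 - 1*(-919)) - 1*(-2097070) = (-144 + 919) + 2097070 = 775 + 2097070 = 2097845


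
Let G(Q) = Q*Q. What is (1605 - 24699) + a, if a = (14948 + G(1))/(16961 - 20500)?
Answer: -81744615/3539 ≈ -23098.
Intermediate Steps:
G(Q) = Q²
a = -14949/3539 (a = (14948 + 1²)/(16961 - 20500) = (14948 + 1)/(-3539) = 14949*(-1/3539) = -14949/3539 ≈ -4.2241)
(1605 - 24699) + a = (1605 - 24699) - 14949/3539 = -23094 - 14949/3539 = -81744615/3539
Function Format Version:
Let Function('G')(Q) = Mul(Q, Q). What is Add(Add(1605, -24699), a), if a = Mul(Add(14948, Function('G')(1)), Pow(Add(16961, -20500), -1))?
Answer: Rational(-81744615, 3539) ≈ -23098.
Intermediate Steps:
Function('G')(Q) = Pow(Q, 2)
a = Rational(-14949, 3539) (a = Mul(Add(14948, Pow(1, 2)), Pow(Add(16961, -20500), -1)) = Mul(Add(14948, 1), Pow(-3539, -1)) = Mul(14949, Rational(-1, 3539)) = Rational(-14949, 3539) ≈ -4.2241)
Add(Add(1605, -24699), a) = Add(Add(1605, -24699), Rational(-14949, 3539)) = Add(-23094, Rational(-14949, 3539)) = Rational(-81744615, 3539)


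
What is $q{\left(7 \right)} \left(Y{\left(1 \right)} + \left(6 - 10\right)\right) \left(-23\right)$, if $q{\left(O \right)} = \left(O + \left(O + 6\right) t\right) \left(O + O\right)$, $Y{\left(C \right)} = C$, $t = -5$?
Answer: $-56028$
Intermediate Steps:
$q{\left(O \right)} = 2 O \left(-30 - 4 O\right)$ ($q{\left(O \right)} = \left(O + \left(O + 6\right) \left(-5\right)\right) \left(O + O\right) = \left(O + \left(6 + O\right) \left(-5\right)\right) 2 O = \left(O - \left(30 + 5 O\right)\right) 2 O = \left(-30 - 4 O\right) 2 O = 2 O \left(-30 - 4 O\right)$)
$q{\left(7 \right)} \left(Y{\left(1 \right)} + \left(6 - 10\right)\right) \left(-23\right) = 4 \cdot 7 \left(-15 - 14\right) \left(1 + \left(6 - 10\right)\right) \left(-23\right) = 4 \cdot 7 \left(-29\right) \left(1 - 4\right) \left(-23\right) = \left(-812\right) \left(-3\right) \left(-23\right) = 2436 \left(-23\right) = -56028$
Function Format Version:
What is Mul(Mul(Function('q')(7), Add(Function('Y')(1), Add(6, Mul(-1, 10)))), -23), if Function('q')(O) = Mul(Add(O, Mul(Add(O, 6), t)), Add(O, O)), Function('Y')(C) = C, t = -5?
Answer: -56028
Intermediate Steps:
Function('q')(O) = Mul(2, O, Add(-30, Mul(-4, O))) (Function('q')(O) = Mul(Add(O, Mul(Add(O, 6), -5)), Add(O, O)) = Mul(Add(O, Mul(Add(6, O), -5)), Mul(2, O)) = Mul(Add(O, Add(-30, Mul(-5, O))), Mul(2, O)) = Mul(Add(-30, Mul(-4, O)), Mul(2, O)) = Mul(2, O, Add(-30, Mul(-4, O))))
Mul(Mul(Function('q')(7), Add(Function('Y')(1), Add(6, Mul(-1, 10)))), -23) = Mul(Mul(Mul(4, 7, Add(-15, Mul(-2, 7))), Add(1, Add(6, Mul(-1, 10)))), -23) = Mul(Mul(Mul(4, 7, Add(-15, -14)), Add(1, Add(6, -10))), -23) = Mul(Mul(Mul(4, 7, -29), Add(1, -4)), -23) = Mul(Mul(-812, -3), -23) = Mul(2436, -23) = -56028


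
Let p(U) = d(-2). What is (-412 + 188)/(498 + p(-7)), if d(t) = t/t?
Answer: -224/499 ≈ -0.44890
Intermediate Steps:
d(t) = 1
p(U) = 1
(-412 + 188)/(498 + p(-7)) = (-412 + 188)/(498 + 1) = -224/499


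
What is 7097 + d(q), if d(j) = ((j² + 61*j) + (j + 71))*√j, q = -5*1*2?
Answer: 7097 - 449*I*√10 ≈ 7097.0 - 1419.9*I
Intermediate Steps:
q = -10 (q = -5*2 = -10)
d(j) = √j*(71 + j² + 62*j) (d(j) = ((j² + 61*j) + (71 + j))*√j = (71 + j² + 62*j)*√j = √j*(71 + j² + 62*j))
7097 + d(q) = 7097 + √(-10)*(71 + (-10)² + 62*(-10)) = 7097 + (I*√10)*(71 + 100 - 620) = 7097 + (I*√10)*(-449) = 7097 - 449*I*√10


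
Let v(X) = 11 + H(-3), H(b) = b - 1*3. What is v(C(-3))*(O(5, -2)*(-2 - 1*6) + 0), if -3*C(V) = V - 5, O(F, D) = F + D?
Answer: -120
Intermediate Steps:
O(F, D) = D + F
H(b) = -3 + b (H(b) = b - 3 = -3 + b)
C(V) = 5/3 - V/3 (C(V) = -(V - 5)/3 = -(-5 + V)/3 = 5/3 - V/3)
v(X) = 5 (v(X) = 11 + (-3 - 3) = 11 - 6 = 5)
v(C(-3))*(O(5, -2)*(-2 - 1*6) + 0) = 5*((-2 + 5)*(-2 - 1*6) + 0) = 5*(3*(-2 - 6) + 0) = 5*(3*(-8) + 0) = 5*(-24 + 0) = 5*(-24) = -120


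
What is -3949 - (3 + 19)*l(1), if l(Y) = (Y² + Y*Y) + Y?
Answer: -4015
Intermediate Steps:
l(Y) = Y + 2*Y² (l(Y) = (Y² + Y²) + Y = 2*Y² + Y = Y + 2*Y²)
-3949 - (3 + 19)*l(1) = -3949 - (3 + 19)*1*(1 + 2*1) = -3949 - 22*1*(1 + 2) = -3949 - 22*1*3 = -3949 - 22*3 = -3949 - 1*66 = -3949 - 66 = -4015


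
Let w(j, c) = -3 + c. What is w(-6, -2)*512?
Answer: -2560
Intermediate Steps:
w(-6, -2)*512 = (-3 - 2)*512 = -5*512 = -2560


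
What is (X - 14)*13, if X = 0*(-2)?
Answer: -182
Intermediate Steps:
X = 0
(X - 14)*13 = (0 - 14)*13 = -14*13 = -182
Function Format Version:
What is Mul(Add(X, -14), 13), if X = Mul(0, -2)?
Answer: -182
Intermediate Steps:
X = 0
Mul(Add(X, -14), 13) = Mul(Add(0, -14), 13) = Mul(-14, 13) = -182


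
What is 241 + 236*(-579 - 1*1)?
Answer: -136639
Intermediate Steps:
241 + 236*(-579 - 1*1) = 241 + 236*(-579 - 1) = 241 + 236*(-580) = 241 - 136880 = -136639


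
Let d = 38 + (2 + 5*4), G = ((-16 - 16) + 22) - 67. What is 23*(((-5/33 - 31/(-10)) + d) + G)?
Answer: -106651/330 ≈ -323.19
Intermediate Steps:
G = -77 (G = (-32 + 22) - 67 = -10 - 67 = -77)
d = 60 (d = 38 + (2 + 20) = 38 + 22 = 60)
23*(((-5/33 - 31/(-10)) + d) + G) = 23*(((-5/33 - 31/(-10)) + 60) - 77) = 23*(((-5*1/33 - 31*(-1/10)) + 60) - 77) = 23*(((-5/33 + 31/10) + 60) - 77) = 23*((973/330 + 60) - 77) = 23*(20773/330 - 77) = 23*(-4637/330) = -106651/330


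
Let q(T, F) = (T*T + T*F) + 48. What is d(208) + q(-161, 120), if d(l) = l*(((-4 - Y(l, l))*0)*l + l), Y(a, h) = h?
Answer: 49913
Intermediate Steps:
q(T, F) = 48 + T² + F*T (q(T, F) = (T² + F*T) + 48 = 48 + T² + F*T)
d(l) = l² (d(l) = l*(((-4 - l)*0)*l + l) = l*(0*l + l) = l*(0 + l) = l*l = l²)
d(208) + q(-161, 120) = 208² + (48 + (-161)² + 120*(-161)) = 43264 + (48 + 25921 - 19320) = 43264 + 6649 = 49913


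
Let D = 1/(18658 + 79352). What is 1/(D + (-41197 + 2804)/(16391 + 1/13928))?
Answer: -22375080140490/52409414075191 ≈ -0.42693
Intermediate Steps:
D = 1/98010 ≈ 1.0203e-5
1/(D + (-41197 + 2804)/(16391 + 1/13928)) = 1/(1/98010 + (-41197 + 2804)/(16391 + 1/13928)) = 1/(1/98010 - 38393/(16391 + 1/13928)) = 1/(1/98010 - 38393/228293849/13928) = 1/(1/98010 - 38393*13928/228293849) = 1/(1/98010 - 534737704/228293849) = 1/(-52409414075191/22375080140490) = -22375080140490/52409414075191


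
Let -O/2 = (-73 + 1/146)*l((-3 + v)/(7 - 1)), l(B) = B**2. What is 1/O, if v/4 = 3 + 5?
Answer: 2628/8962537 ≈ 0.00029322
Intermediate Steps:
v = 32 (v = 4*(3 + 5) = 4*8 = 32)
O = 8962537/2628 (O = -2*(-73 + 1/146)*((-3 + 32)/(7 - 1))**2 = -2*(-73 + 1/146)*(29/6)**2 = -(-10657)*(29*(1/6))**2/73 = -(-10657)*(29/6)**2/73 = -(-10657)*841/(73*36) = -2*(-8962537/5256) = 8962537/2628 ≈ 3410.4)
1/O = 1/(8962537/2628) = 2628/8962537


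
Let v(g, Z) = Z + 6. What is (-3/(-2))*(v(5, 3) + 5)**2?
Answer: 294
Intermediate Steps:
v(g, Z) = 6 + Z
(-3/(-2))*(v(5, 3) + 5)**2 = (-3/(-2))*((6 + 3) + 5)**2 = (-3*(-1/2))*(9 + 5)**2 = (3/2)*14**2 = (3/2)*196 = 294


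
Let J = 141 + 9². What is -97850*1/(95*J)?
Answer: -515/111 ≈ -4.6396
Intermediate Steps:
J = 222 (J = 141 + 81 = 222)
-97850*1/(95*J) = -97850/(95*222) = -97850/21090 = -97850*1/21090 = -515/111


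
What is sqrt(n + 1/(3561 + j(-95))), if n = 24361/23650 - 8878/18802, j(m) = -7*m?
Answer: sqrt(1231782566883790641566)/46979100245 ≈ 0.74707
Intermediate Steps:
n = 124035411/222333650 (n = 24361*(1/23650) - 8878*1/18802 = 24361/23650 - 4439/9401 = 124035411/222333650 ≈ 0.55788)
sqrt(n + 1/(3561 + j(-95))) = sqrt(124035411/222333650 + 1/(3561 - 7*(-95))) = sqrt(124035411/222333650 + 1/(3561 + 665)) = sqrt(124035411/222333650 + 1/4226) = sqrt(131098995134/234895501225) = sqrt(1231782566883790641566)/46979100245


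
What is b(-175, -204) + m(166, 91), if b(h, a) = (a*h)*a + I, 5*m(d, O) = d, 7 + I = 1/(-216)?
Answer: -7865395709/1080 ≈ -7.2828e+6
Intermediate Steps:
I = -1513/216 (I = -7 + 1/(-216) = -7 - 1/216 = -1513/216 ≈ -7.0046)
m(d, O) = d/5
b(h, a) = -1513/216 + h*a² (b(h, a) = (a*h)*a - 1513/216 = h*a² - 1513/216 = -1513/216 + h*a²)
b(-175, -204) + m(166, 91) = (-1513/216 - 175*(-204)²) + (⅕)*166 = (-1513/216 - 175*41616) + 166/5 = (-1513/216 - 7282800) + 166/5 = -1573086313/216 + 166/5 = -7865395709/1080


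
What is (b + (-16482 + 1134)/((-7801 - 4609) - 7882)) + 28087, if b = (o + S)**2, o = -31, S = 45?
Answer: 47827832/1691 ≈ 28284.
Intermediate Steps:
b = 196 (b = (-31 + 45)**2 = 14**2 = 196)
(b + (-16482 + 1134)/((-7801 - 4609) - 7882)) + 28087 = (196 + (-16482 + 1134)/((-7801 - 4609) - 7882)) + 28087 = (196 - 15348/(-12410 - 7882)) + 28087 = (196 - 15348/(-20292)) + 28087 = (196 - 15348*(-1/20292)) + 28087 = (196 + 1279/1691) + 28087 = 332715/1691 + 28087 = 47827832/1691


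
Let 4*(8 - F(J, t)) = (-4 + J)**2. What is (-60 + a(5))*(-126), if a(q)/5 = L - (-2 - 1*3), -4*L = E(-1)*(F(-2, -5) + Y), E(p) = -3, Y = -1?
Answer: 5355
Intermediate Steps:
F(J, t) = 8 - (-4 + J)**2/4
L = -3/2 (L = -(-3)*((8 - (-4 - 2)**2/4) - 1)/4 = -(-3)*((8 - 1/4*(-6)**2) - 1)/4 = -(-3)*((8 - 1/4*36) - 1)/4 = -(-3)*((8 - 9) - 1)/4 = -(-3)*(-1 - 1)/4 = -(-3)*(-2)/4 = -1/4*6 = -3/2 ≈ -1.5000)
a(q) = 35/2 (a(q) = 5*(-3/2 - (-2 - 1*3)) = 5*(-3/2 - (-2 - 3)) = 5*(-3/2 - 1*(-5)) = 5*(-3/2 + 5) = 5*(7/2) = 35/2)
(-60 + a(5))*(-126) = (-60 + 35/2)*(-126) = -85/2*(-126) = 5355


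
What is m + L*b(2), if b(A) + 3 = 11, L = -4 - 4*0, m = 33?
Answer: 1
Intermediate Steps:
L = -4 (L = -4 + 0 = -4)
b(A) = 8 (b(A) = -3 + 11 = 8)
m + L*b(2) = 33 - 4*8 = 33 - 32 = 1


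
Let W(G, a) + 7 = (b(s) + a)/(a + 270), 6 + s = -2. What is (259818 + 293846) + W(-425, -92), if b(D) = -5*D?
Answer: 49275447/89 ≈ 5.5366e+5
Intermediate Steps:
s = -8 (s = -6 - 2 = -8)
W(G, a) = -7 + (40 + a)/(270 + a) (W(G, a) = -7 + (-5*(-8) + a)/(a + 270) = -7 + (40 + a)/(270 + a))
(259818 + 293846) + W(-425, -92) = (259818 + 293846) + 2*(-925 - 3*(-92))/(270 - 92) = 553664 + 2*(-925 + 276)/178 = 553664 + 2*(1/178)*(-649) = 553664 - 649/89 = 49275447/89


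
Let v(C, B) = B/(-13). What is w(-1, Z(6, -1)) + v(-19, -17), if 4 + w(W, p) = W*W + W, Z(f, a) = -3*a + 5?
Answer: -35/13 ≈ -2.6923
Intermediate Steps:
Z(f, a) = 5 - 3*a
w(W, p) = -4 + W + W² (w(W, p) = -4 + (W*W + W) = -4 + (W² + W) = -4 + (W + W²) = -4 + W + W²)
v(C, B) = -B/13 (v(C, B) = B*(-1/13) = -B/13)
w(-1, Z(6, -1)) + v(-19, -17) = (-4 - 1 + (-1)²) - 1/13*(-17) = (-4 - 1 + 1) + 17/13 = -4 + 17/13 = -35/13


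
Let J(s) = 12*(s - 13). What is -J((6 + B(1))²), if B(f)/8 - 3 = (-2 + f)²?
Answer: -17172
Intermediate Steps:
B(f) = 24 + 8*(-2 + f)²
J(s) = -156 + 12*s (J(s) = 12*(-13 + s) = -156 + 12*s)
-J((6 + B(1))²) = -(-156 + 12*(6 + (24 + 8*(-2 + 1)²))²) = -(-156 + 12*(6 + (24 + 8*(-1)²))²) = -(-156 + 12*(6 + (24 + 8*1))²) = -(-156 + 12*(6 + (24 + 8))²) = -(-156 + 12*(6 + 32)²) = -(-156 + 12*38²) = -(-156 + 12*1444) = -(-156 + 17328) = -1*17172 = -17172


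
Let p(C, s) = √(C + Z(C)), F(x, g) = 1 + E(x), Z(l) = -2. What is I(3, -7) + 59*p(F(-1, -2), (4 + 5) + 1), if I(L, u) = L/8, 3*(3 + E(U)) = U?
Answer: 3/8 + 59*I*√39/3 ≈ 0.375 + 122.82*I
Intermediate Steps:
E(U) = -3 + U/3
F(x, g) = -2 + x/3 (F(x, g) = 1 + (-3 + x/3) = -2 + x/3)
I(L, u) = L/8 (I(L, u) = L*(⅛) = L/8)
p(C, s) = √(-2 + C) (p(C, s) = √(C - 2) = √(-2 + C))
I(3, -7) + 59*p(F(-1, -2), (4 + 5) + 1) = (⅛)*3 + 59*√(-2 + (-2 + (⅓)*(-1))) = 3/8 + 59*√(-2 + (-2 - ⅓)) = 3/8 + 59*√(-2 - 7/3) = 3/8 + 59*√(-13/3) = 3/8 + 59*(I*√39/3) = 3/8 + 59*I*√39/3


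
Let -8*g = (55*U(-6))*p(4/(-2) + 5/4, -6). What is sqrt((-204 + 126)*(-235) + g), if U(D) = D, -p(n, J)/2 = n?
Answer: sqrt(294270)/4 ≈ 135.62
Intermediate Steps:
p(n, J) = -2*n
g = 495/8 (g = -55*(-6)*(-2*(4/(-2) + 5/4))/8 = -(-165)*(-2*(4*(-1/2) + 5*(1/4)))/4 = -(-165)*(-2*(-2 + 5/4))/4 = -(-165)*(-2*(-3/4))/4 = -(-165)*3/(4*2) = -1/8*(-495) = 495/8 ≈ 61.875)
sqrt((-204 + 126)*(-235) + g) = sqrt((-204 + 126)*(-235) + 495/8) = sqrt(-78*(-235) + 495/8) = sqrt(18330 + 495/8) = sqrt(147135/8) = sqrt(294270)/4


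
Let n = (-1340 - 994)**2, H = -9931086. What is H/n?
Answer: -551727/302642 ≈ -1.8230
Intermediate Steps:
n = 5447556 (n = (-2334)**2 = 5447556)
H/n = -9931086/5447556 = -9931086*1/5447556 = -551727/302642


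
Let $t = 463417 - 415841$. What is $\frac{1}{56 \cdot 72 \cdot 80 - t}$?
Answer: $\frac{1}{274984} \approx 3.6366 \cdot 10^{-6}$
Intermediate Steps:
$t = 47576$ ($t = 463417 - 415841 = 47576$)
$\frac{1}{56 \cdot 72 \cdot 80 - t} = \frac{1}{56 \cdot 72 \cdot 80 - 47576} = \frac{1}{4032 \cdot 80 - 47576} = \frac{1}{322560 - 47576} = \frac{1}{274984}$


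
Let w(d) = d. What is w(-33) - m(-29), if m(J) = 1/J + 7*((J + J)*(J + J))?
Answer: -683848/29 ≈ -23581.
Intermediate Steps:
m(J) = 1/J + 28*J² (m(J) = 1/J + 7*((2*J)*(2*J)) = 1/J + 7*(4*J²) = 1/J + 28*J²)
w(-33) - m(-29) = -33 - (1 + 28*(-29)³)/(-29) = -33 - (-1)*(1 + 28*(-24389))/29 = -33 - (-1)*(1 - 682892)/29 = -33 - (-1)*(-682891)/29 = -33 - 1*682891/29 = -33 - 682891/29 = -683848/29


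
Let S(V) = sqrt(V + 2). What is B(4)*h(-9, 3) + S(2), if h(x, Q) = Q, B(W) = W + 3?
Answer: 23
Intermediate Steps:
B(W) = 3 + W
S(V) = sqrt(2 + V)
B(4)*h(-9, 3) + S(2) = (3 + 4)*3 + sqrt(2 + 2) = 7*3 + sqrt(4) = 21 + 2 = 23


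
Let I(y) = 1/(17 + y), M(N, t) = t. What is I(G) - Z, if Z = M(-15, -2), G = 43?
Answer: 121/60 ≈ 2.0167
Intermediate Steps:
Z = -2
I(G) - Z = 1/(17 + 43) - 1*(-2) = 1/60 + 2 = 121/60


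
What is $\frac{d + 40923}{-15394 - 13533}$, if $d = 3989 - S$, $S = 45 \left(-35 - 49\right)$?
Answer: $- \frac{48692}{28927} \approx -1.6833$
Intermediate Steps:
$S = -3780$ ($S = 45 \left(-84\right) = -3780$)
$d = 7769$ ($d = 3989 - -3780 = 3989 + 3780 = 7769$)
$\frac{d + 40923}{-15394 - 13533} = \frac{7769 + 40923}{-15394 - 13533} = \frac{48692}{-28927} = 48692 \left(- \frac{1}{28927}\right) = - \frac{48692}{28927}$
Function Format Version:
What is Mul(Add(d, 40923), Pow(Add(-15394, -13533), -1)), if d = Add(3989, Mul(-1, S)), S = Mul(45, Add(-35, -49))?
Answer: Rational(-48692, 28927) ≈ -1.6833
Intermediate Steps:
S = -3780 (S = Mul(45, -84) = -3780)
d = 7769 (d = Add(3989, Mul(-1, -3780)) = Add(3989, 3780) = 7769)
Mul(Add(d, 40923), Pow(Add(-15394, -13533), -1)) = Mul(Add(7769, 40923), Pow(Add(-15394, -13533), -1)) = Mul(48692, Pow(-28927, -1)) = Mul(48692, Rational(-1, 28927)) = Rational(-48692, 28927)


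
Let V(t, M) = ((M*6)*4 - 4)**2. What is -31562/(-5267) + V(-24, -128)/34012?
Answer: 12727165234/44785301 ≈ 284.18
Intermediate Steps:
V(t, M) = (-4 + 24*M)**2 (V(t, M) = ((6*M)*4 - 4)**2 = (24*M - 4)**2 = (-4 + 24*M)**2)
-31562/(-5267) + V(-24, -128)/34012 = -31562/(-5267) + (16*(-1 + 6*(-128))**2)/34012 = -31562*(-1/5267) + (16*(-1 - 768)**2)*(1/34012) = 31562/5267 + (16*(-769)**2)*(1/34012) = 31562/5267 + (16*591361)*(1/34012) = 31562/5267 + 9461776*(1/34012) = 31562/5267 + 2365444/8503 = 12727165234/44785301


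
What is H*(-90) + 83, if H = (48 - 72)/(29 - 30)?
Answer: -2077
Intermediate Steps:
H = 24 (H = -24/(-1) = -24*(-1) = 24)
H*(-90) + 83 = 24*(-90) + 83 = -2160 + 83 = -2077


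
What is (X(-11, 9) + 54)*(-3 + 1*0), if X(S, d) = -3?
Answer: -153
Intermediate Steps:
(X(-11, 9) + 54)*(-3 + 1*0) = (-3 + 54)*(-3 + 1*0) = 51*(-3 + 0) = 51*(-3) = -153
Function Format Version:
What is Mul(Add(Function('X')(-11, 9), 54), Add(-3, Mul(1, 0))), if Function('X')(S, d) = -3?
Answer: -153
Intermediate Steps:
Mul(Add(Function('X')(-11, 9), 54), Add(-3, Mul(1, 0))) = Mul(Add(-3, 54), Add(-3, Mul(1, 0))) = Mul(51, Add(-3, 0)) = Mul(51, -3) = -153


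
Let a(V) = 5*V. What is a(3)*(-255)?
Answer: -3825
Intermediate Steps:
a(3)*(-255) = (5*3)*(-255) = 15*(-255) = -3825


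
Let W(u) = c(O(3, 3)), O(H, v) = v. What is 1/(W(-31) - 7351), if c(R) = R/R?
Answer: -1/7350 ≈ -0.00013605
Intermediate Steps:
c(R) = 1
W(u) = 1
1/(W(-31) - 7351) = 1/(1 - 7351) = 1/(-7350) = -1/7350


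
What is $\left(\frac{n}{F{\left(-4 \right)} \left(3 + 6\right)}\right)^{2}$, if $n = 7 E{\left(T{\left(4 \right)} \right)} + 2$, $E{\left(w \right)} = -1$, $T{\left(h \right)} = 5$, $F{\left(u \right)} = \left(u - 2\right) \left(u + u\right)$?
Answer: $\frac{25}{186624} \approx 0.00013396$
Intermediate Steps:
$F{\left(u \right)} = 2 u \left(-2 + u\right)$ ($F{\left(u \right)} = \left(-2 + u\right) 2 u = 2 u \left(-2 + u\right)$)
$n = -5$ ($n = 7 \left(-1\right) + 2 = -7 + 2 = -5$)
$\left(\frac{n}{F{\left(-4 \right)} \left(3 + 6\right)}\right)^{2} = \left(- \frac{5}{2 \left(-4\right) \left(-2 - 4\right) \left(3 + 6\right)}\right)^{2} = \left(- \frac{5}{2 \left(-4\right) \left(-6\right) 9}\right)^{2} = \left(- \frac{5}{48 \cdot 9}\right)^{2} = \left(- \frac{5}{432}\right)^{2} = \frac{25}{186624}$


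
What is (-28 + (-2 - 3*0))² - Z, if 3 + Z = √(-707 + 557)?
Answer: 903 - 5*I*√6 ≈ 903.0 - 12.247*I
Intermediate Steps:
Z = -3 + 5*I*√6 (Z = -3 + √(-707 + 557) = -3 + √(-150) = -3 + 5*I*√6 ≈ -3.0 + 12.247*I)
(-28 + (-2 - 3*0))² - Z = (-28 + (-2 - 3*0))² - (-3 + 5*I*√6) = (-28 + (-2 + 0))² + (3 - 5*I*√6) = (-28 - 2)² + (3 - 5*I*√6) = (-30)² + (3 - 5*I*√6) = 900 + (3 - 5*I*√6) = 903 - 5*I*√6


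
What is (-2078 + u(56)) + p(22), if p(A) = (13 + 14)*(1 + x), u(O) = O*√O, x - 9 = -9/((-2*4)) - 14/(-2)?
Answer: -12709/8 + 112*√14 ≈ -1169.6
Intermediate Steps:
x = 137/8 (x = 9 + (-9/((-2*4)) - 14/(-2)) = 9 + (-9/(-8) - 14*(-½)) = 9 + (-9*(-⅛) + 7) = 9 + (9/8 + 7) = 9 + 65/8 = 137/8 ≈ 17.125)
u(O) = O^(3/2)
p(A) = 3915/8 (p(A) = (13 + 14)*(1 + 137/8) = 27*(145/8) = 3915/8)
(-2078 + u(56)) + p(22) = (-2078 + 56^(3/2)) + 3915/8 = (-2078 + 112*√14) + 3915/8 = -12709/8 + 112*√14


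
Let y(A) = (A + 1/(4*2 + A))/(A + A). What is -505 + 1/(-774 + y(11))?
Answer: -81639014/161661 ≈ -505.00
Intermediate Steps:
y(A) = (A + 1/(8 + A))/(2*A) (y(A) = (A + 1/(8 + A))/((2*A)) = (A + 1/(8 + A))*(1/(2*A)) = (A + 1/(8 + A))/(2*A))
-505 + 1/(-774 + y(11)) = -505 + 1/(-774 + (½)*(1 + 11² + 8*11)/(11*(8 + 11))) = -505 + 1/(-774 + (½)*(1/11)*(1 + 121 + 88)/19) = -505 + 1/(-774 + (½)*(1/11)*(1/19)*210) = -505 + 1/(-774 + 105/209) = -505 + 1/(-161661/209) = -505 - 209/161661 = -81639014/161661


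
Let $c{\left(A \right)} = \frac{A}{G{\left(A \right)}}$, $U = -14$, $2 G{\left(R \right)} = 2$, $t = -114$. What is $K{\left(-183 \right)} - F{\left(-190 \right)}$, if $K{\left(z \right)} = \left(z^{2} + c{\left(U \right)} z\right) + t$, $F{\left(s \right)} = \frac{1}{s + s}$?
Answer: $\frac{13656061}{380} \approx 35937.0$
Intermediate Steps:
$G{\left(R \right)} = 1$ ($G{\left(R \right)} = \frac{1}{2} \cdot 2 = 1$)
$c{\left(A \right)} = A$ ($c{\left(A \right)} = \frac{A}{1} = A 1 = A$)
$F{\left(s \right)} = \frac{1}{2 s}$
$K{\left(z \right)} = -114 + z^{2} - 14 z$ ($K{\left(z \right)} = \left(z^{2} - 14 z\right) - 114 = -114 + z^{2} - 14 z$)
$K{\left(-183 \right)} - F{\left(-190 \right)} = \left(-114 + \left(-183\right)^{2} - -2562\right) - \frac{1}{2 \left(-190\right)} = \left(-114 + 33489 + 2562\right) - \frac{1}{2} \left(- \frac{1}{190}\right) = 35937 - - \frac{1}{380} = 35937 + \frac{1}{380} = \frac{13656061}{380}$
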